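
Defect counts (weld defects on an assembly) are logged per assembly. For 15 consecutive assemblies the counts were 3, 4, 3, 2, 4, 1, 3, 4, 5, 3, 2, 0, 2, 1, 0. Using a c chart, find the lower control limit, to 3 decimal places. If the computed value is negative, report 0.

0.000

c̄ = (3 + 4 + 3 + 2 + 4 + 1 + 3 + 4 + 5 + 3 + 2 + 0 + 2 + 1 + 0) / 15 = 37 / 15 = 2.4667
LCL = c̄ − 3√c̄ = 2.4667 − 3 × 1.5706 = -2.2450 → 0 (cannot be negative)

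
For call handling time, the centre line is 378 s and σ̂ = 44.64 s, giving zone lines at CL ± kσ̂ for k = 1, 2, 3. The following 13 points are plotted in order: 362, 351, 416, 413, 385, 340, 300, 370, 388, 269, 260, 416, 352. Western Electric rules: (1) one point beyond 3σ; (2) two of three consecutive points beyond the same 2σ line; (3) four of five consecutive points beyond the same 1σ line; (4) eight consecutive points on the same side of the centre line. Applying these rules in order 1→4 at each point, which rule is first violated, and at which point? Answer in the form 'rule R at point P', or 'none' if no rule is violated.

rule 2 at point 11

Zone of each point (C = within 1σ̂, B = 1σ̂–2σ̂, A = 2σ̂–3σ̂, * = beyond 3σ̂; sign = side of CL): 1:-C, 2:-C, 3:+C, 4:+C, 5:+C, 6:-C, 7:-B, 8:-C, 9:+C, 10:-A, 11:-A, 12:+C, 13:-C
Rule 2 (two of three consecutive points beyond the same 2σ limit) is satisfied at point 11.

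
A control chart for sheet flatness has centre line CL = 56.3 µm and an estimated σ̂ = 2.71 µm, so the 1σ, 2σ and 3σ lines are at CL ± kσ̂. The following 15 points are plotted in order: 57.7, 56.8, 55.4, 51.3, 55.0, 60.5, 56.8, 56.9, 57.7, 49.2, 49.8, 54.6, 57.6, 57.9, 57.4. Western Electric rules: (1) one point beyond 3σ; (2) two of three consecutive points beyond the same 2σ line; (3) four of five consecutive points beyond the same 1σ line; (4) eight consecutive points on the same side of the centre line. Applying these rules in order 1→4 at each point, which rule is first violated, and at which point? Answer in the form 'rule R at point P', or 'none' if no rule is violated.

rule 2 at point 11

Zone of each point (C = within 1σ̂, B = 1σ̂–2σ̂, A = 2σ̂–3σ̂, * = beyond 3σ̂; sign = side of CL): 1:+C, 2:+C, 3:-C, 4:-B, 5:-C, 6:+B, 7:+C, 8:+C, 9:+C, 10:-A, 11:-A, 12:-C, 13:+C, 14:+C, 15:+C
Rule 2 (two of three consecutive points beyond the same 2σ limit) is satisfied at point 11.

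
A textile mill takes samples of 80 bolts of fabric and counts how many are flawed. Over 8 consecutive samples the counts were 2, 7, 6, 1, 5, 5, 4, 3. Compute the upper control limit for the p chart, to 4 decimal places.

p̄ = Σdᵢ / (k·n) = 33 / (8 × 80) = 0.05156
UCL = p̄ + 3·√(p̄(1−p̄)/n) = 0.05156 + 3 × √(0.05156×0.94844/80) = 0.05156 + 3 × 0.02472 = 0.12574

0.1257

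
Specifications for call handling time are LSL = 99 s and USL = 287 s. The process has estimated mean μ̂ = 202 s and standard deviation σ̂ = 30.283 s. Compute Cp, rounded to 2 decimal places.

1.03

Cp = (USL − LSL) / (6σ̂) = (287 − 99) / (6 × 30.283) = 188.0000 / 181.6980 = 1.0347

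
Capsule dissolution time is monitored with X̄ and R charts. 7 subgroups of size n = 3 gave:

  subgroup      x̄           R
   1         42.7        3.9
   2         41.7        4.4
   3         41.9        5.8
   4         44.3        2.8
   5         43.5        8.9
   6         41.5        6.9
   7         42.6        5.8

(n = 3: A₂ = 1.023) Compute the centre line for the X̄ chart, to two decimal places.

X̄̄ = (42.7 + 41.7 + 41.9 + 44.3 + 43.5 + 41.5 + 42.6) / 7 = 298.2000 / 7 = 42.6000
CL = X̄̄ = 42.6000

42.60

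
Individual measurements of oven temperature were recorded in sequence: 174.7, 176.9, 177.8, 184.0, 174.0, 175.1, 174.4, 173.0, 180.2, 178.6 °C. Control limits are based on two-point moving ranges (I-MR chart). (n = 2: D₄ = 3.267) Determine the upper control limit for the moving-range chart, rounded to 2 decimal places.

Moving ranges: 2.2, 0.9, 6.2, 10.0, 1.1, 0.7, 1.4, 7.2, 1.6; M̄R̄ = 31.3000 / 9 = 3.4778
UCL_MR = D₄·M̄R̄ = 3.267 × 3.4778 = 11.3619

11.36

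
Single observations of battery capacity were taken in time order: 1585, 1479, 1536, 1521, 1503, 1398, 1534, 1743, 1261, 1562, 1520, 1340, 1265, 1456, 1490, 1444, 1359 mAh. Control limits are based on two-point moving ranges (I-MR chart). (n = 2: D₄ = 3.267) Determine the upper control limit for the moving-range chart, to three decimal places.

Moving ranges: 106, 57, 15, 18, 105, 136, 209, 482, 301, 42, 180, 75, 191, 34, 46, 85; M̄R̄ = 2082.0000 / 16 = 130.1250
UCL_MR = D₄·M̄R̄ = 3.267 × 130.1250 = 425.1184

425.118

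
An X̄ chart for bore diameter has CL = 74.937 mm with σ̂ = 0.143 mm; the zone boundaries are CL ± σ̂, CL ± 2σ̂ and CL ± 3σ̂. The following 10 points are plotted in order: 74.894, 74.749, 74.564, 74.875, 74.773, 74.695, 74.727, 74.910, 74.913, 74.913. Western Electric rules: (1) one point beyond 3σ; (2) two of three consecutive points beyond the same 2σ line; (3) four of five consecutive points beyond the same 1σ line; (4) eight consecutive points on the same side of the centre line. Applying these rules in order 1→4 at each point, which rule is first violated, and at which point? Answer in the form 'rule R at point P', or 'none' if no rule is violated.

Zone of each point (C = within 1σ̂, B = 1σ̂–2σ̂, A = 2σ̂–3σ̂, * = beyond 3σ̂; sign = side of CL): 1:-C, 2:-B, 3:-A, 4:-C, 5:-B, 6:-B, 7:-B, 8:-C, 9:-C, 10:-C
Rule 3 (four of five consecutive points beyond the same 1σ limit) is satisfied at point 6.

rule 3 at point 6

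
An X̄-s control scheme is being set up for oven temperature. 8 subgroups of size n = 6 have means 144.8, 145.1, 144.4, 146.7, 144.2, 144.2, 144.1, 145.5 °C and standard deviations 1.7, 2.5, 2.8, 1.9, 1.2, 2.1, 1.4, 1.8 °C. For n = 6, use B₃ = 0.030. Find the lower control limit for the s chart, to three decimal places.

0.058

s̄ = (1.7 + 2.5 + 2.8 + 1.9 + 1.2 + 2.1 + 1.4 + 1.8) / 8 = 1.9250
LCL_s = B₃·s̄ = 0.030 × 1.9250 = 0.0577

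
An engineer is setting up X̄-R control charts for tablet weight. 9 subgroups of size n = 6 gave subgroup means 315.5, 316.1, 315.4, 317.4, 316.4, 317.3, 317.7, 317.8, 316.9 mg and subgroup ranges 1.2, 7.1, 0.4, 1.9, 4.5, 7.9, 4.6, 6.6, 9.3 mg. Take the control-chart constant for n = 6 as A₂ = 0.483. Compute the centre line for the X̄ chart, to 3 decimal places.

316.722

X̄̄ = (315.5 + 316.1 + 315.4 + 317.4 + 316.4 + 317.3 + 317.7 + 317.8 + 316.9) / 9 = 2850.5000 / 9 = 316.7222
CL = X̄̄ = 316.7222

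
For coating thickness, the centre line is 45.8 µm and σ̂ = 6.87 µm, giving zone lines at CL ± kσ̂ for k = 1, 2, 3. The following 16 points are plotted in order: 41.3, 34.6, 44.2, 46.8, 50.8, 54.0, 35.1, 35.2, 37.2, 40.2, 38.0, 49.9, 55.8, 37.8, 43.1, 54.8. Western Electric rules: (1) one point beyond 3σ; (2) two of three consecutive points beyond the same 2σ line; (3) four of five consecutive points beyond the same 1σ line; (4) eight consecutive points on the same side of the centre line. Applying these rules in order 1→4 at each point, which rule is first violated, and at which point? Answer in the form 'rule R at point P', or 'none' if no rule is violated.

rule 3 at point 11

Zone of each point (C = within 1σ̂, B = 1σ̂–2σ̂, A = 2σ̂–3σ̂, * = beyond 3σ̂; sign = side of CL): 1:-C, 2:-B, 3:-C, 4:+C, 5:+C, 6:+B, 7:-B, 8:-B, 9:-B, 10:-C, 11:-B, 12:+C, 13:+B, 14:-B, 15:-C, 16:+B
Rule 3 (four of five consecutive points beyond the same 1σ limit) is satisfied at point 11.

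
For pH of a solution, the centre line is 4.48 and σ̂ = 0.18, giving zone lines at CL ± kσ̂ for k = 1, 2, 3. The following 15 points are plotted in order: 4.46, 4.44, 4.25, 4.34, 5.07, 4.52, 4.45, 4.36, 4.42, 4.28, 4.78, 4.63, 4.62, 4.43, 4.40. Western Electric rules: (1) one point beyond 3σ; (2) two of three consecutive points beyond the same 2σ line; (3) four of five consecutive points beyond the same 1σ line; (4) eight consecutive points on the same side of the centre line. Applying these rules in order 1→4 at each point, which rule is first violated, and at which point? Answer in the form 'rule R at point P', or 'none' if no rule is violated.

Zone of each point (C = within 1σ̂, B = 1σ̂–2σ̂, A = 2σ̂–3σ̂, * = beyond 3σ̂; sign = side of CL): 1:-C, 2:-C, 3:-B, 4:-C, 5:+*, 6:+C, 7:-C, 8:-C, 9:-C, 10:-B, 11:+B, 12:+C, 13:+C, 14:-C, 15:-C
Rule 1 (one point beyond the 3σ limits) is satisfied at point 5.

rule 1 at point 5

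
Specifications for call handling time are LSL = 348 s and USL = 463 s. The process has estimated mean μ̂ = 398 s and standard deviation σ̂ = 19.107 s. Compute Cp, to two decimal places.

Cp = (USL − LSL) / (6σ̂) = (463 − 348) / (6 × 19.107) = 115.0000 / 114.6420 = 1.0031

1.00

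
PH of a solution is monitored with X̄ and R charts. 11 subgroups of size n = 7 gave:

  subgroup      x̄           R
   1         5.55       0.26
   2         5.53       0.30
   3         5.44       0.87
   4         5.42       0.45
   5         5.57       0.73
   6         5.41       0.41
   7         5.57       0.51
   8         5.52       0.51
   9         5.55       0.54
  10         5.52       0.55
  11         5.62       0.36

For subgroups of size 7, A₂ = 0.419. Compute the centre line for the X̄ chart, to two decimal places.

X̄̄ = (5.55 + 5.53 + 5.44 + 5.42 + 5.57 + 5.41 + 5.57 + 5.52 + 5.55 + 5.52 + 5.62) / 11 = 60.7000 / 11 = 5.5182
CL = X̄̄ = 5.5182

5.52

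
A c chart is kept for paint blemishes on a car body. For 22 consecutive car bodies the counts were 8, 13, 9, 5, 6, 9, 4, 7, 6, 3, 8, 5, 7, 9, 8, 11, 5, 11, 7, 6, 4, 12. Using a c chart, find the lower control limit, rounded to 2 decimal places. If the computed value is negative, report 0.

c̄ = (8 + 13 + 9 + 5 + 6 + 9 + 4 + 7 + 6 + 3 + 8 + 5 + 7 + 9 + 8 + 11 + 5 + 11 + 7 + 6 + 4 + 12) / 22 = 163 / 22 = 7.4091
LCL = c̄ − 3√c̄ = 7.4091 − 3 × 2.7220 = -0.7568 → 0 (cannot be negative)

0.00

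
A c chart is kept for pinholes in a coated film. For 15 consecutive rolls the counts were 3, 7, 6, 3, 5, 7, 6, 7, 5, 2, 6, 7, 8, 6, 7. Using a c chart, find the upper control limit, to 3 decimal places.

c̄ = (3 + 7 + 6 + 3 + 5 + 7 + 6 + 7 + 5 + 2 + 6 + 7 + 8 + 6 + 7) / 15 = 85 / 15 = 5.6667
UCL = c̄ + 3√c̄ = 5.6667 + 3 × √5.6667 = 5.6667 + 3 × 2.3805 = 12.8081

12.808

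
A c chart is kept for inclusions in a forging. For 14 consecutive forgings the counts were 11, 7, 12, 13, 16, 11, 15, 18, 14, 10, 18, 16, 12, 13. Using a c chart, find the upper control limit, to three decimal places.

24.221

c̄ = (11 + 7 + 12 + 13 + 16 + 11 + 15 + 18 + 14 + 10 + 18 + 16 + 12 + 13) / 14 = 186 / 14 = 13.2857
UCL = c̄ + 3√c̄ = 13.2857 + 3 × √13.2857 = 13.2857 + 3 × 3.6450 = 24.2206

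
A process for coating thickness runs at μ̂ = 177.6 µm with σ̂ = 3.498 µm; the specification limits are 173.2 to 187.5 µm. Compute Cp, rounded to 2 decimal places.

0.68

Cp = (USL − LSL) / (6σ̂) = (187.5 − 173.2) / (6 × 3.498) = 14.3000 / 20.9880 = 0.6813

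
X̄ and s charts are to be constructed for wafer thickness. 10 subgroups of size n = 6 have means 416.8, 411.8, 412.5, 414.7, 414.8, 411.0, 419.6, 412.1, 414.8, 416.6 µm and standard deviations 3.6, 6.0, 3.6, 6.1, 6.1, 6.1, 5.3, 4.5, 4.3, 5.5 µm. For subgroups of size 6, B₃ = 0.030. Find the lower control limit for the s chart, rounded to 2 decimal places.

s̄ = (3.6 + 6.0 + 3.6 + 6.1 + 6.1 + 6.1 + 5.3 + 4.5 + 4.3 + 5.5) / 10 = 5.1100
LCL_s = B₃·s̄ = 0.030 × 5.1100 = 0.1533

0.15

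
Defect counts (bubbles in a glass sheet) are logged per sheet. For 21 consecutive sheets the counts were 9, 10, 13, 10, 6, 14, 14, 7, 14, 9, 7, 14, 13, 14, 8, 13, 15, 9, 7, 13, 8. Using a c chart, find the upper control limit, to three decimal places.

20.673

c̄ = (9 + 10 + 13 + 10 + 6 + 14 + 14 + 7 + 14 + 9 + 7 + 14 + 13 + 14 + 8 + 13 + 15 + 9 + 7 + 13 + 8) / 21 = 227 / 21 = 10.8095
UCL = c̄ + 3√c̄ = 10.8095 + 3 × √10.8095 = 10.8095 + 3 × 3.2878 = 20.6729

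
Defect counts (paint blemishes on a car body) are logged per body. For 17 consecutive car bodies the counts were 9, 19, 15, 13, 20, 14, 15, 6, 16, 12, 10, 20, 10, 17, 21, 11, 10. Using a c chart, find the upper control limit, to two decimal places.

c̄ = (9 + 19 + 15 + 13 + 20 + 14 + 15 + 6 + 16 + 12 + 10 + 20 + 10 + 17 + 21 + 11 + 10) / 17 = 238 / 17 = 14.0000
UCL = c̄ + 3√c̄ = 14.0000 + 3 × √14.0000 = 14.0000 + 3 × 3.7417 = 25.2250

25.22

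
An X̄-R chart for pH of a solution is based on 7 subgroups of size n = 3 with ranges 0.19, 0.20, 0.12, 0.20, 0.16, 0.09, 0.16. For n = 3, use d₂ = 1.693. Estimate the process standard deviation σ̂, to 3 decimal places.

0.095

R̄ = (0.19 + 0.20 + 0.12 + 0.20 + 0.16 + 0.09 + 0.16) / 7 = 0.1600
σ̂ = R̄ / d₂ = 0.1600 / 1.693 = 0.0945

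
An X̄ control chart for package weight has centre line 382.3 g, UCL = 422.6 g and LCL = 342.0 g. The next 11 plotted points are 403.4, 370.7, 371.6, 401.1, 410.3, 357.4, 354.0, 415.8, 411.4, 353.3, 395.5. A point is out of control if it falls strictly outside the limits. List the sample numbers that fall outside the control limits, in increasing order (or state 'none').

All 11 points lie within [342.0, 422.6].

none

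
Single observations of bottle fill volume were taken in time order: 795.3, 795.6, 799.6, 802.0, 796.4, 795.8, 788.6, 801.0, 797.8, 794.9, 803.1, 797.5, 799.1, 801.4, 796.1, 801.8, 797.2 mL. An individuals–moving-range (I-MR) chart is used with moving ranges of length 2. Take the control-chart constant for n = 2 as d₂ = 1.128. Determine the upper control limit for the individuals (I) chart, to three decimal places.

809.787

X̄ = (795.3 + 795.6 + 799.6 + 802.0 + 796.4 + 795.8 + 788.6 + 801.0 + 797.8 + 794.9 + 803.1 + 797.5 + 799.1 + 801.4 + 796.1 + 801.8 + 797.2) / 17 = 797.8353
Moving ranges: 0.3, 4.0, 2.4, 5.6, 0.6, 7.2, 12.4, 3.2, 2.9, 8.2, 5.6, 1.6, 2.3, 5.3, 5.7, 4.6; M̄R̄ = 71.9000 / 16 = 4.4938
UCL = X̄ + 3·M̄R̄/d₂ = 797.8353 + 3 × 4.4938 / 1.128 = 809.7868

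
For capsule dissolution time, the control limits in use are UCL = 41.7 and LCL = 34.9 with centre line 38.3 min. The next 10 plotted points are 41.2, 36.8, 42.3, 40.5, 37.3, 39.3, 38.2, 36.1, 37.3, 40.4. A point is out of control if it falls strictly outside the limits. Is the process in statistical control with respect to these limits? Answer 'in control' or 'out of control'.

Compare each point to [34.9, 41.7]: sample 3 = 42.3 > UCL.

out of control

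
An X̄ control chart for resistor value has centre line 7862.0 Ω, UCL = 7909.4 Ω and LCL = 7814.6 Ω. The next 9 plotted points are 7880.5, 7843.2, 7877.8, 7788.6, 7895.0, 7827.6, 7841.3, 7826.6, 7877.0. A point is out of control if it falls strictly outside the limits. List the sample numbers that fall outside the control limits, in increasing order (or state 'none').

Compare each point to [7814.6, 7909.4]: sample 4 = 7788.6 < LCL.

4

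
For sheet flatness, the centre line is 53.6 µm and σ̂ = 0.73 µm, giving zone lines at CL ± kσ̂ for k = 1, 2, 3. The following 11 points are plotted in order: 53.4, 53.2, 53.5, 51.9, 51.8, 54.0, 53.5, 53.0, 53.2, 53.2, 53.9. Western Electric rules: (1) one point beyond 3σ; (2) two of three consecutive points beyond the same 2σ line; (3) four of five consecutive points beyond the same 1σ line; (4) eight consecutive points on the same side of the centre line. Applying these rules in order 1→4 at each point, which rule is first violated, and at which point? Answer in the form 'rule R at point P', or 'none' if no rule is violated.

Zone of each point (C = within 1σ̂, B = 1σ̂–2σ̂, A = 2σ̂–3σ̂, * = beyond 3σ̂; sign = side of CL): 1:-C, 2:-C, 3:-C, 4:-A, 5:-A, 6:+C, 7:-C, 8:-C, 9:-C, 10:-C, 11:+C
Rule 2 (two of three consecutive points beyond the same 2σ limit) is satisfied at point 5.

rule 2 at point 5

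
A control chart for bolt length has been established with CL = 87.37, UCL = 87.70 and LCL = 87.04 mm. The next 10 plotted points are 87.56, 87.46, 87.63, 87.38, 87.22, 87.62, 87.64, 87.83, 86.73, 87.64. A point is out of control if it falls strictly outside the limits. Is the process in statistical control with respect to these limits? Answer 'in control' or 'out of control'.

Compare each point to [87.04, 87.70]: sample 8 = 87.83 > UCL; sample 9 = 86.73 < LCL.

out of control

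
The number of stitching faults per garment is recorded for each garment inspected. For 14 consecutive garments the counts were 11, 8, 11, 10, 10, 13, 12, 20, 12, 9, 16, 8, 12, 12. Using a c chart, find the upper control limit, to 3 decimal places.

21.982

c̄ = (11 + 8 + 11 + 10 + 10 + 13 + 12 + 20 + 12 + 9 + 16 + 8 + 12 + 12) / 14 = 164 / 14 = 11.7143
UCL = c̄ + 3√c̄ = 11.7143 + 3 × √11.7143 = 11.7143 + 3 × 3.4226 = 21.9821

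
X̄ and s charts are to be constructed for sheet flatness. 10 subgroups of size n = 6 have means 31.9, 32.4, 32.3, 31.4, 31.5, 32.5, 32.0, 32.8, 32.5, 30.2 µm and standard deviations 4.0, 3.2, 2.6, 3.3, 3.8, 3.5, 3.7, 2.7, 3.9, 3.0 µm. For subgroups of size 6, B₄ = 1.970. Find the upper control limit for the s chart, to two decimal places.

6.64

s̄ = (4.0 + 3.2 + 2.6 + 3.3 + 3.8 + 3.5 + 3.7 + 2.7 + 3.9 + 3.0) / 10 = 3.3700
UCL_s = B₄·s̄ = 1.970 × 3.3700 = 6.6389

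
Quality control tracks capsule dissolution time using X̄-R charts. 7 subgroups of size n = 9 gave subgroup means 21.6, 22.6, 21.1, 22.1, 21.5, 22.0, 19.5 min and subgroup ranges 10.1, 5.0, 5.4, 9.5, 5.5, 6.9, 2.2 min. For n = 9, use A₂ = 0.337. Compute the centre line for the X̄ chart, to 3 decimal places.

X̄̄ = (21.6 + 22.6 + 21.1 + 22.1 + 21.5 + 22.0 + 19.5) / 7 = 150.4000 / 7 = 21.4857
CL = X̄̄ = 21.4857

21.486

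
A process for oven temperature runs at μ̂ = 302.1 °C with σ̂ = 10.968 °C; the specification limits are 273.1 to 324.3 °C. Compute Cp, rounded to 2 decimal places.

0.78

Cp = (USL − LSL) / (6σ̂) = (324.3 − 273.1) / (6 × 10.968) = 51.2000 / 65.8080 = 0.7780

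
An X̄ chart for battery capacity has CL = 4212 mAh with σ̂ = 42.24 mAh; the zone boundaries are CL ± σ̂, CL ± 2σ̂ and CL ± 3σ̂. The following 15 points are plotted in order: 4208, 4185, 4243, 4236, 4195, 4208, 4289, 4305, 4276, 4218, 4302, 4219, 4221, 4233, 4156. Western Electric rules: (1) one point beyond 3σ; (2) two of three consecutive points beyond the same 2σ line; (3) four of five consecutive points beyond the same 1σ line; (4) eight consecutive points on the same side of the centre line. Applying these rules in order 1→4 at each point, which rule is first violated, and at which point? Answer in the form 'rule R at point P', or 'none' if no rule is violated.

Zone of each point (C = within 1σ̂, B = 1σ̂–2σ̂, A = 2σ̂–3σ̂, * = beyond 3σ̂; sign = side of CL): 1:-C, 2:-C, 3:+C, 4:+C, 5:-C, 6:-C, 7:+B, 8:+A, 9:+B, 10:+C, 11:+A, 12:+C, 13:+C, 14:+C, 15:-B
Rule 3 (four of five consecutive points beyond the same 1σ limit) is satisfied at point 11.

rule 3 at point 11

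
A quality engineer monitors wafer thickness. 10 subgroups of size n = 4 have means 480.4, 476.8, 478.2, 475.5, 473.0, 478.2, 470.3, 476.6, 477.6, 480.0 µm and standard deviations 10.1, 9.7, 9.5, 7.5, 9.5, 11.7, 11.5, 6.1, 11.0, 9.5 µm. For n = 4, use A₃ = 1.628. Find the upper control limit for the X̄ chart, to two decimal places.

492.31

X̄̄ = (480.4 + 476.8 + 478.2 + 475.5 + 473.0 + 478.2 + 470.3 + 476.6 + 477.6 + 480.0) / 10 = 476.6600
s̄ = (10.1 + 9.7 + 9.5 + 7.5 + 9.5 + 11.7 + 11.5 + 6.1 + 11.0 + 9.5) / 10 = 9.6100
UCL = X̄̄ + A₃·s̄ = 476.6600 + 1.628 × 9.6100 = 492.3051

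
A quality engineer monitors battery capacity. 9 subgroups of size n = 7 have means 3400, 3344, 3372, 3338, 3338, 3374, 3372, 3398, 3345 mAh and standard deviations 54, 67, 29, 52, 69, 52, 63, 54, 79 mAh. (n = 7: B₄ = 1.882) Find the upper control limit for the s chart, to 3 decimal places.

108.529

s̄ = (54 + 67 + 29 + 52 + 69 + 52 + 63 + 54 + 79) / 9 = 57.6667
UCL_s = B₄·s̄ = 1.882 × 57.6667 = 108.5287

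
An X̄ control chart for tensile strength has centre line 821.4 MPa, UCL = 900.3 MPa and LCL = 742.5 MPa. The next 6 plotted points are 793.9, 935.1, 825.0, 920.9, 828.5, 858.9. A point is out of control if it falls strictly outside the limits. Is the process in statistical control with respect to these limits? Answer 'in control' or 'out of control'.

out of control

Compare each point to [742.5, 900.3]: sample 2 = 935.1 > UCL; sample 4 = 920.9 > UCL.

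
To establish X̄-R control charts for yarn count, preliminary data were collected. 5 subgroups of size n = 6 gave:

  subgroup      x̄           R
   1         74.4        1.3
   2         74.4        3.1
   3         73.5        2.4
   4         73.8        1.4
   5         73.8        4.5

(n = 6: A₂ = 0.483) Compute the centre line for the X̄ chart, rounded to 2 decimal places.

73.98

X̄̄ = (74.4 + 74.4 + 73.5 + 73.8 + 73.8) / 5 = 369.9000 / 5 = 73.9800
CL = X̄̄ = 73.9800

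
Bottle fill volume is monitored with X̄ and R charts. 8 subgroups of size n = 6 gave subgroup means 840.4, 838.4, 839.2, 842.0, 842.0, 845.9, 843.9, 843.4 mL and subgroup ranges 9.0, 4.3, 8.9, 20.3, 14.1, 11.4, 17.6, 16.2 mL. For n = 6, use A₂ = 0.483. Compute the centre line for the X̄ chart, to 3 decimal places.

841.900

X̄̄ = (840.4 + 838.4 + 839.2 + 842.0 + 842.0 + 845.9 + 843.9 + 843.4) / 8 = 6735.2000 / 8 = 841.9000
CL = X̄̄ = 841.9000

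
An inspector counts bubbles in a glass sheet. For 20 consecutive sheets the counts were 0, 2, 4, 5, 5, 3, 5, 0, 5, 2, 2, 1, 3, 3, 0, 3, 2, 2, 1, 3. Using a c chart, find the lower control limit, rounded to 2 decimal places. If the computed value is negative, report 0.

c̄ = (0 + 2 + 4 + 5 + 5 + 3 + 5 + 0 + 5 + 2 + 2 + 1 + 3 + 3 + 0 + 3 + 2 + 2 + 1 + 3) / 20 = 51 / 20 = 2.5500
LCL = c̄ − 3√c̄ = 2.5500 − 3 × 1.5969 = -2.2406 → 0 (cannot be negative)

0.00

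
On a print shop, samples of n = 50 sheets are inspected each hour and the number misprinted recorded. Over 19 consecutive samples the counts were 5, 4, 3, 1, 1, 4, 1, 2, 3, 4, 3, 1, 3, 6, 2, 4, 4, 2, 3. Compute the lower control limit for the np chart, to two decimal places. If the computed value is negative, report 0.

0.00

p̄ = Σdᵢ / (k·n) = 56 / (19 × 50) = 0.05895
LCL = np̄ − 3·√(np̄(1−p̄)) = 2.9474 − 3 × 1.6654 = -2.0489 → 0 (negative, so LCL = 0)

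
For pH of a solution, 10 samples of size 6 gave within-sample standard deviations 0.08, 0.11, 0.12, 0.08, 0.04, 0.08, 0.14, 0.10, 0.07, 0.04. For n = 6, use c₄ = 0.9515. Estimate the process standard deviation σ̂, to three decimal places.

0.090

s̄ = (0.08 + 0.11 + 0.12 + 0.08 + 0.04 + 0.08 + 0.14 + 0.10 + 0.07 + 0.04) / 10 = 0.0860
σ̂ = s̄ / c₄ = 0.0860 / 0.9515 = 0.0904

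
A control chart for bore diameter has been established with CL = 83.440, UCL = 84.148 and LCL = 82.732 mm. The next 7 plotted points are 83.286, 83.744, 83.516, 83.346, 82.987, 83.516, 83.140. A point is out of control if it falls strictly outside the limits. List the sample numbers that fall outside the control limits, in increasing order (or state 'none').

All 7 points lie within [82.732, 84.148].

none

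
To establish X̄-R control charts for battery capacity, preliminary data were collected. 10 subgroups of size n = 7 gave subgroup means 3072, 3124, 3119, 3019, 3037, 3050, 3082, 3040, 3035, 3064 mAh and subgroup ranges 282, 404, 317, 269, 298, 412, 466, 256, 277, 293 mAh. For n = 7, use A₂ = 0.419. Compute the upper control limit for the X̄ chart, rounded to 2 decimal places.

3201.38

X̄̄ = (3072 + 3124 + 3119 + 3019 + 3037 + 3050 + 3082 + 3040 + 3035 + 3064) / 10 = 30642.0000 / 10 = 3064.2000
R̄ = (282 + 404 + 317 + 269 + 298 + 412 + 466 + 256 + 277 + 293) / 10 = 3274.0000 / 10 = 327.4000
UCL = X̄̄ + A₂·R̄ = 3064.2000 + 0.419 × 327.4000 = 3201.3806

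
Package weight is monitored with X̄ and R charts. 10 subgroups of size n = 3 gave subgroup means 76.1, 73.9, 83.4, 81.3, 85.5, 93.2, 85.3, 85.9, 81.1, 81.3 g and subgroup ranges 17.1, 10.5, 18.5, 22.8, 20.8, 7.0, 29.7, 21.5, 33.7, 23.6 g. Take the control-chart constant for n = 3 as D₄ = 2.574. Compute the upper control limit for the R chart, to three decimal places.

52.818

R̄ = (17.1 + 10.5 + 18.5 + 22.8 + 20.8 + 7.0 + 29.7 + 21.5 + 33.7 + 23.6) / 10 = 205.2000 / 10 = 20.5200
UCL_R = D₄·R̄ = 2.574 × 20.5200 = 52.8185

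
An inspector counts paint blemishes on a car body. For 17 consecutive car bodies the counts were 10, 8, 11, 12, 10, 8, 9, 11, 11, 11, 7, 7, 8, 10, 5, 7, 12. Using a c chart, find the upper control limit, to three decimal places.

c̄ = (10 + 8 + 11 + 12 + 10 + 8 + 9 + 11 + 11 + 11 + 7 + 7 + 8 + 10 + 5 + 7 + 12) / 17 = 157 / 17 = 9.2353
UCL = c̄ + 3√c̄ = 9.2353 + 3 × √9.2353 = 9.2353 + 3 × 3.0390 = 18.3522

18.352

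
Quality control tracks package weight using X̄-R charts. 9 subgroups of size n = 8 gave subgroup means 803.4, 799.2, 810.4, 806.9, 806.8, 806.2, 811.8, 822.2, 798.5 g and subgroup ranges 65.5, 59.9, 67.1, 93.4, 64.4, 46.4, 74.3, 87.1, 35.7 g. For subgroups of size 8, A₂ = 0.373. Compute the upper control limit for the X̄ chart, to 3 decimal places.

X̄̄ = (803.4 + 799.2 + 810.4 + 806.9 + 806.8 + 806.2 + 811.8 + 822.2 + 798.5) / 9 = 7265.4000 / 9 = 807.2667
R̄ = (65.5 + 59.9 + 67.1 + 93.4 + 64.4 + 46.4 + 74.3 + 87.1 + 35.7) / 9 = 593.8000 / 9 = 65.9778
UCL = X̄̄ + A₂·R̄ = 807.2667 + 0.373 × 65.9778 = 831.8764

831.876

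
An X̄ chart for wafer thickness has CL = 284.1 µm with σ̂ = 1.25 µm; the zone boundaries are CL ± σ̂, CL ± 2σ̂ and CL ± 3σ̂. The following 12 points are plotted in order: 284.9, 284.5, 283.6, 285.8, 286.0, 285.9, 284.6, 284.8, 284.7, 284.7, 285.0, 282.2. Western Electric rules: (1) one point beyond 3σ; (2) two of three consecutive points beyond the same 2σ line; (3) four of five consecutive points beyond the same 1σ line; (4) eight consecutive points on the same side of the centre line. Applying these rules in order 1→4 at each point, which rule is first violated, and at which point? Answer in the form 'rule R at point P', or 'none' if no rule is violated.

Zone of each point (C = within 1σ̂, B = 1σ̂–2σ̂, A = 2σ̂–3σ̂, * = beyond 3σ̂; sign = side of CL): 1:+C, 2:+C, 3:-C, 4:+B, 5:+B, 6:+B, 7:+C, 8:+C, 9:+C, 10:+C, 11:+C, 12:-B
Rule 4 (eight consecutive points on the same side of the centre line) is satisfied at point 11.

rule 4 at point 11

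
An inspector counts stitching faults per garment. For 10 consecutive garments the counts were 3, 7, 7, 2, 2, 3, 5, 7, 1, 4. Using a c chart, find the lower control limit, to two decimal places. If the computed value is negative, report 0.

0.00

c̄ = (3 + 7 + 7 + 2 + 2 + 3 + 5 + 7 + 1 + 4) / 10 = 41 / 10 = 4.1000
LCL = c̄ − 3√c̄ = 4.1000 − 3 × 2.0248 = -1.9745 → 0 (cannot be negative)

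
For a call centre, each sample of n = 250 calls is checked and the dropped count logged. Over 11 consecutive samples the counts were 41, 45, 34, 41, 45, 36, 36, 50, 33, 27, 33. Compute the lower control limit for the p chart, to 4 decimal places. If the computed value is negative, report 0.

0.0848

p̄ = Σdᵢ / (k·n) = 421 / (11 × 250) = 0.15309
LCL = p̄ − 3·√(p̄(1−p̄)/n) = 0.15309 − 3 × 0.02277 = 0.08477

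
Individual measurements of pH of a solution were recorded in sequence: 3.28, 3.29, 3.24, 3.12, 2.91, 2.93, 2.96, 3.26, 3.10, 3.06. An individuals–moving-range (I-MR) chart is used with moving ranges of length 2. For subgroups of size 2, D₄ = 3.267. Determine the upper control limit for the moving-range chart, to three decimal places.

0.341

Moving ranges: 0.01, 0.05, 0.12, 0.21, 0.02, 0.03, 0.30, 0.16, 0.04; M̄R̄ = 0.9400 / 9 = 0.1044
UCL_MR = D₄·M̄R̄ = 3.267 × 0.1044 = 0.3412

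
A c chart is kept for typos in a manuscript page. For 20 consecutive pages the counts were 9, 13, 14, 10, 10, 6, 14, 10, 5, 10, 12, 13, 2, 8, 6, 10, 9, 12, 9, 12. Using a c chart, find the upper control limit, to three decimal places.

c̄ = (9 + 13 + 14 + 10 + 10 + 6 + 14 + 10 + 5 + 10 + 12 + 13 + 2 + 8 + 6 + 10 + 9 + 12 + 9 + 12) / 20 = 194 / 20 = 9.7000
UCL = c̄ + 3√c̄ = 9.7000 + 3 × √9.7000 = 9.7000 + 3 × 3.1145 = 19.0434

19.043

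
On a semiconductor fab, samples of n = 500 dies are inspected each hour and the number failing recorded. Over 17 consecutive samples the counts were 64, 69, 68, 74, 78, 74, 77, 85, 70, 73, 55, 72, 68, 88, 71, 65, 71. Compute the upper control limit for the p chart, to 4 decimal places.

p̄ = Σdᵢ / (k·n) = 1222 / (17 × 500) = 0.14376
UCL = p̄ + 3·√(p̄(1−p̄)/n) = 0.14376 + 3 × √(0.14376×0.85624/500) = 0.14376 + 3 × 0.01569 = 0.19084

0.1908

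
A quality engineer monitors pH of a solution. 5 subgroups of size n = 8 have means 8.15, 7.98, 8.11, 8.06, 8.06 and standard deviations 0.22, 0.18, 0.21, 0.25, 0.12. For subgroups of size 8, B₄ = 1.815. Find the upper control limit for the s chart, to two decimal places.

0.36

s̄ = (0.22 + 0.18 + 0.21 + 0.25 + 0.12) / 5 = 0.1960
UCL_s = B₄·s̄ = 1.815 × 0.1960 = 0.3557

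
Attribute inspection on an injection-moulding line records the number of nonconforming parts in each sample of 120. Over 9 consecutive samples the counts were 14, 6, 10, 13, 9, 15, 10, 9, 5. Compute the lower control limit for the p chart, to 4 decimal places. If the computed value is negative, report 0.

p̄ = Σdᵢ / (k·n) = 91 / (9 × 120) = 0.08426
LCL = p̄ − 3·√(p̄(1−p̄)/n) = 0.08426 − 3 × 0.02536 = 0.00819

0.0082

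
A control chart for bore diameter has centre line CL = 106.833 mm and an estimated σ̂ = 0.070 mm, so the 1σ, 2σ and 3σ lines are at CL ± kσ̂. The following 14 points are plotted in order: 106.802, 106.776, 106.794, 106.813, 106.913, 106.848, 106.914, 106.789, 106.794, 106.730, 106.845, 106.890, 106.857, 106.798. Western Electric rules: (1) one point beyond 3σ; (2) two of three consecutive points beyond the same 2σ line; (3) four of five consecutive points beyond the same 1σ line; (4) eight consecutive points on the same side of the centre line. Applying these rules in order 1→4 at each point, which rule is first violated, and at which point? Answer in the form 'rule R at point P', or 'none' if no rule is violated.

Zone of each point (C = within 1σ̂, B = 1σ̂–2σ̂, A = 2σ̂–3σ̂, * = beyond 3σ̂; sign = side of CL): 1:-C, 2:-C, 3:-C, 4:-C, 5:+B, 6:+C, 7:+B, 8:-C, 9:-C, 10:-B, 11:+C, 12:+C, 13:+C, 14:-C
No rule fires across all 14 points.

none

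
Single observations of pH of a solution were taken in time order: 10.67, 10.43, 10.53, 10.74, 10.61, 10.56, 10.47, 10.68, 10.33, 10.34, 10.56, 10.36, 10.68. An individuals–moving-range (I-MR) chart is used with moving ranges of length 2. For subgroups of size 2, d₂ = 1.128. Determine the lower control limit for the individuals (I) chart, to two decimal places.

X̄ = (10.67 + 10.43 + 10.53 + 10.74 + 10.61 + 10.56 + 10.47 + 10.68 + 10.33 + 10.34 + 10.56 + 10.36 + 10.68) / 13 = 10.5354
Moving ranges: 0.24, 0.10, 0.21, 0.13, 0.05, 0.09, 0.21, 0.35, 0.01, 0.22, 0.20, 0.32; M̄R̄ = 2.1300 / 12 = 0.1775
LCL = X̄ − 3·M̄R̄/d₂ = 10.5354 − 3 × 0.1775 / 1.128 = 10.0633

10.06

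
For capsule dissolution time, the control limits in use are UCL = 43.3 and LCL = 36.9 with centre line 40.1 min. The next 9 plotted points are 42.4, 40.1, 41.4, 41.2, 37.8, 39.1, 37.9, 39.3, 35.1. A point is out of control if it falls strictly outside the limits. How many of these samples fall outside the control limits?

Compare each point to [36.9, 43.3]: sample 9 = 35.1 < LCL.

1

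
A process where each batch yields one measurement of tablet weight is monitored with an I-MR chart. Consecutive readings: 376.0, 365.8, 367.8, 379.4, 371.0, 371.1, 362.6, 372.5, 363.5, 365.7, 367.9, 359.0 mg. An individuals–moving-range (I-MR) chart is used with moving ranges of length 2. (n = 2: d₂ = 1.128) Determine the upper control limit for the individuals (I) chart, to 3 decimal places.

386.175

X̄ = (376.0 + 365.8 + 367.8 + 379.4 + 371.0 + 371.1 + 362.6 + 372.5 + 363.5 + 365.7 + 367.9 + 359.0) / 12 = 368.5250
Moving ranges: 10.2, 2.0, 11.6, 8.4, 0.1, 8.5, 9.9, 9.0, 2.2, 2.2, 8.9; M̄R̄ = 73.0000 / 11 = 6.6364
UCL = X̄ + 3·M̄R̄/d₂ = 368.5250 + 3 × 6.6364 / 1.128 = 386.1749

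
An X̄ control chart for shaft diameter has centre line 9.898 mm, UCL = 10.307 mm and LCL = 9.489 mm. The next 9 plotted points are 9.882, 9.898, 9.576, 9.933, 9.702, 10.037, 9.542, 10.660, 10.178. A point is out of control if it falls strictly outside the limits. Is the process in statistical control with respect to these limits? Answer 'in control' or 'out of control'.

Compare each point to [9.489, 10.307]: sample 8 = 10.660 > UCL.

out of control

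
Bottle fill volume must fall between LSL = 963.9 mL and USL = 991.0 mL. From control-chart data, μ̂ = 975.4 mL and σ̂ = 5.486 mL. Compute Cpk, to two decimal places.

0.70

Cpu = (USL − μ̂) / (3σ̂) = (991.0 − 975.4) / (3 × 5.486) = 0.9479; Cpl = (μ̂ − LSL) / (3σ̂) = (975.4 − 963.9) / (3 × 5.486) = 0.6987; Cpk = min(Cpu, Cpl) = 0.6987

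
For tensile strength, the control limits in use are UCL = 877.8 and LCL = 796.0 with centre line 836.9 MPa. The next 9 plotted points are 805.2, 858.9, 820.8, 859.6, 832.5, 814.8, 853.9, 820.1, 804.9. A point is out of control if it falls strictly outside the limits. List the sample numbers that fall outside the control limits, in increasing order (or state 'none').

All 9 points lie within [796.0, 877.8].

none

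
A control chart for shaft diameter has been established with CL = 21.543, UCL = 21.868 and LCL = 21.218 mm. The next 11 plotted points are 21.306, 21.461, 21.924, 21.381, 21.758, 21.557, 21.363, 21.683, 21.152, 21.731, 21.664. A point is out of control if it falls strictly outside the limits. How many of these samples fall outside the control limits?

2

Compare each point to [21.218, 21.868]: sample 3 = 21.924 > UCL; sample 9 = 21.152 < LCL.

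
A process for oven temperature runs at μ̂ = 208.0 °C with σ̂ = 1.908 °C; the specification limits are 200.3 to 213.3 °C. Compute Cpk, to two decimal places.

0.93

Cpu = (USL − μ̂) / (3σ̂) = (213.3 − 208.0) / (3 × 1.908) = 0.9259; Cpl = (μ̂ − LSL) / (3σ̂) = (208.0 − 200.3) / (3 × 1.908) = 1.3452; Cpk = min(Cpu, Cpl) = 0.9259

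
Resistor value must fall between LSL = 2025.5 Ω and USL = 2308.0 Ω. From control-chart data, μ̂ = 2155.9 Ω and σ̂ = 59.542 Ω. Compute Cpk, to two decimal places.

0.73

Cpu = (USL − μ̂) / (3σ̂) = (2308.0 − 2155.9) / (3 × 59.542) = 0.8515; Cpl = (μ̂ − LSL) / (3σ̂) = (2155.9 − 2025.5) / (3 × 59.542) = 0.7300; Cpk = min(Cpu, Cpl) = 0.7300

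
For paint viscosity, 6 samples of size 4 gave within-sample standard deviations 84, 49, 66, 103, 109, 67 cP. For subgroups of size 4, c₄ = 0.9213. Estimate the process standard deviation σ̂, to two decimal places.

s̄ = (84 + 49 + 66 + 103 + 109 + 67) / 6 = 79.6667
σ̂ = s̄ / c₄ = 79.6667 / 0.9213 = 86.4720

86.47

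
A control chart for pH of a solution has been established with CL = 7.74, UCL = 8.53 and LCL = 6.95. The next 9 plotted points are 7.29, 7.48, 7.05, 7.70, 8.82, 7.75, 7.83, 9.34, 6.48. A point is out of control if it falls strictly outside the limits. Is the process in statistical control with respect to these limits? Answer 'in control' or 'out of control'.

out of control

Compare each point to [6.95, 8.53]: sample 5 = 8.82 > UCL; sample 8 = 9.34 > UCL; sample 9 = 6.48 < LCL.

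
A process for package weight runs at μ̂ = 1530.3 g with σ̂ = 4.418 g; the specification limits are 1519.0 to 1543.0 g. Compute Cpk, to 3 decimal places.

Cpu = (USL − μ̂) / (3σ̂) = (1543.0 − 1530.3) / (3 × 4.418) = 0.9582; Cpl = (μ̂ − LSL) / (3σ̂) = (1530.3 − 1519.0) / (3 × 4.418) = 0.8526; Cpk = min(Cpu, Cpl) = 0.8526

0.853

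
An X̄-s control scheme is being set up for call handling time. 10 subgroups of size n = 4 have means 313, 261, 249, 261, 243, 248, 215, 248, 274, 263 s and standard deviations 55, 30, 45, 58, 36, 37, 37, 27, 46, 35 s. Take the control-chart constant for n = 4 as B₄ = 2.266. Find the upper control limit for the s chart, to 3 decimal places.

92.000

s̄ = (55 + 30 + 45 + 58 + 36 + 37 + 37 + 27 + 46 + 35) / 10 = 40.6000
UCL_s = B₄·s̄ = 2.266 × 40.6000 = 91.9996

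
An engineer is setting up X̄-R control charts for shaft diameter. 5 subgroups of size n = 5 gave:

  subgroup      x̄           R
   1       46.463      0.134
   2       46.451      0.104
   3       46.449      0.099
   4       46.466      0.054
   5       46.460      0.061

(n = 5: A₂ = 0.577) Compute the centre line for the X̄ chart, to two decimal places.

X̄̄ = (46.463 + 46.451 + 46.449 + 46.466 + 46.460) / 5 = 232.2890 / 5 = 46.4578
CL = X̄̄ = 46.4578

46.46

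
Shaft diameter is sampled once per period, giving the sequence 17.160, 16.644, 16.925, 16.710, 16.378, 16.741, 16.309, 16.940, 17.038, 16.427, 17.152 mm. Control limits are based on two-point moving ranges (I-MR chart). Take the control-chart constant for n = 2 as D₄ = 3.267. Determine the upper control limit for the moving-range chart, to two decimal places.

Moving ranges: 0.516, 0.281, 0.215, 0.332, 0.363, 0.432, 0.631, 0.098, 0.611, 0.725; M̄R̄ = 4.2040 / 10 = 0.4204
UCL_MR = D₄·M̄R̄ = 3.267 × 0.4204 = 1.3734

1.37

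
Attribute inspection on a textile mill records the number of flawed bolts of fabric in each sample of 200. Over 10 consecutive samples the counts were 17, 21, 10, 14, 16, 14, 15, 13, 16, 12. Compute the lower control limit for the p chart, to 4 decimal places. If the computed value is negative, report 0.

p̄ = Σdᵢ / (k·n) = 148 / (10 × 200) = 0.07400
LCL = p̄ − 3·√(p̄(1−p̄)/n) = 0.07400 − 3 × 0.01851 = 0.01847

0.0185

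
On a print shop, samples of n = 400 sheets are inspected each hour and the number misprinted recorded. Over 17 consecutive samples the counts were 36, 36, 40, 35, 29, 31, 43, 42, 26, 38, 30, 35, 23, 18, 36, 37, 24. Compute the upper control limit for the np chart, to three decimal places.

49.363

p̄ = Σdᵢ / (k·n) = 559 / (17 × 400) = 0.08221
UCL = np̄ + 3·√(np̄(1−p̄)) = 32.8824 + 3 × √(32.8824×0.91779) = 32.8824 + 3 × 5.4936 = 49.3630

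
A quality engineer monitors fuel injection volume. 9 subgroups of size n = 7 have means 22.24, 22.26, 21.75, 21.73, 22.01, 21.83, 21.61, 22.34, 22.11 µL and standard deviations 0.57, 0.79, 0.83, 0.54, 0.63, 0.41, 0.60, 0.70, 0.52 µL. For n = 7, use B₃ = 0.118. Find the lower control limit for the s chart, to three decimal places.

0.073

s̄ = (0.57 + 0.79 + 0.83 + 0.54 + 0.63 + 0.41 + 0.60 + 0.70 + 0.52) / 9 = 0.6211
LCL_s = B₃·s̄ = 0.118 × 0.6211 = 0.0733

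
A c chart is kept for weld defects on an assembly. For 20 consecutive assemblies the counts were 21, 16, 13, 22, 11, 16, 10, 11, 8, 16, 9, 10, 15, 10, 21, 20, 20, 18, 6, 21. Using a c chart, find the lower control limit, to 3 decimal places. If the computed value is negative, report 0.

c̄ = (21 + 16 + 13 + 22 + 11 + 16 + 10 + 11 + 8 + 16 + 9 + 10 + 15 + 10 + 21 + 20 + 20 + 18 + 6 + 21) / 20 = 294 / 20 = 14.7000
LCL = c̄ − 3√c̄ = 14.7000 − 3 × 3.8341 = 3.1978

3.198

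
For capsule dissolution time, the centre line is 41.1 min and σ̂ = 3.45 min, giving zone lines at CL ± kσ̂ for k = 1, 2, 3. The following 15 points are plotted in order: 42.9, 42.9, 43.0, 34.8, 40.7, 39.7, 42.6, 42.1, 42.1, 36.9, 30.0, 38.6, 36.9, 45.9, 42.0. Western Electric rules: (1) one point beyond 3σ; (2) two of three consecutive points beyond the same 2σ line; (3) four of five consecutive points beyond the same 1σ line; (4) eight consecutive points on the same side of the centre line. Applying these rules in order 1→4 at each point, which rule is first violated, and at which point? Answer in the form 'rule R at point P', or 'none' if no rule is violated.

rule 1 at point 11

Zone of each point (C = within 1σ̂, B = 1σ̂–2σ̂, A = 2σ̂–3σ̂, * = beyond 3σ̂; sign = side of CL): 1:+C, 2:+C, 3:+C, 4:-B, 5:-C, 6:-C, 7:+C, 8:+C, 9:+C, 10:-B, 11:-*, 12:-C, 13:-B, 14:+B, 15:+C
Rule 1 (one point beyond the 3σ limits) is satisfied at point 11.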